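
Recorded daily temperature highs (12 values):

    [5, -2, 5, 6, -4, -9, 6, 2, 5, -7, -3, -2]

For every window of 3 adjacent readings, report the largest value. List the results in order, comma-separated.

[5, -2, 5] → max 5
[-2, 5, 6] → max 6
[5, 6, -4] → max 6
[6, -4, -9] → max 6
[-4, -9, 6] → max 6
[-9, 6, 2] → max 6
[6, 2, 5] → max 6
[2, 5, -7] → max 5
[5, -7, -3] → max 5
[-7, -3, -2] → max -2

5, 6, 6, 6, 6, 6, 6, 5, 5, -2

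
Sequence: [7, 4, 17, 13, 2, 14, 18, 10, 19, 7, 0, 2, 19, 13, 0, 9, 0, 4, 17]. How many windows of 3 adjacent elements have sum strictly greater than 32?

[7, 4, 17] → sum 28
[4, 17, 13] → sum 34  > 32 ✓
[17, 13, 2] → sum 32
[13, 2, 14] → sum 29
[2, 14, 18] → sum 34  > 32 ✓
[14, 18, 10] → sum 42  > 32 ✓
[18, 10, 19] → sum 47  > 32 ✓
[10, 19, 7] → sum 36  > 32 ✓
[19, 7, 0] → sum 26
[7, 0, 2] → sum 9
[0, 2, 19] → sum 21
[2, 19, 13] → sum 34  > 32 ✓
[19, 13, 0] → sum 32
[13, 0, 9] → sum 22
[0, 9, 0] → sum 9
[9, 0, 4] → sum 13
[0, 4, 17] → sum 21
6 windows satisfy the condition.

6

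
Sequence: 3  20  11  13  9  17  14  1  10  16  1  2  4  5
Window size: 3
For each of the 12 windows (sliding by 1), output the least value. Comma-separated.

Sliding a size-3 window across the 14 values:
3 20 11 → min 3
20 11 13 → min 11
11 13 9 → min 9
13 9 17 → min 9
9 17 14 → min 9
17 14 1 → min 1
14 1 10 → min 1
1 10 16 → min 1
10 16 1 → min 1
16 1 2 → min 1
1 2 4 → min 1
2 4 5 → min 2

3, 11, 9, 9, 9, 1, 1, 1, 1, 1, 1, 2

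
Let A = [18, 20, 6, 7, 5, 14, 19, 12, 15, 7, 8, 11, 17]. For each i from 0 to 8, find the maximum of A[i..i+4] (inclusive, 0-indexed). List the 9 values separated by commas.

20, 20, 19, 19, 19, 19, 19, 15, 17

Sliding a size-5 window across the 13 values:
18 20 6 7 5 → max 20
20 6 7 5 14 → max 20
6 7 5 14 19 → max 19
7 5 14 19 12 → max 19
5 14 19 12 15 → max 19
14 19 12 15 7 → max 19
19 12 15 7 8 → max 19
12 15 7 8 11 → max 15
15 7 8 11 17 → max 17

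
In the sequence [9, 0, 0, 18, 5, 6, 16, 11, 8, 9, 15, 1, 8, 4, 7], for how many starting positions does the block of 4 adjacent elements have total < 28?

9 0 0 18 → sum 27  < 28 ✓
0 0 18 5 → sum 23  < 28 ✓
0 18 5 6 → sum 29
18 5 6 16 → sum 45
5 6 16 11 → sum 38
6 16 11 8 → sum 41
16 11 8 9 → sum 44
11 8 9 15 → sum 43
8 9 15 1 → sum 33
9 15 1 8 → sum 33
15 1 8 4 → sum 28
1 8 4 7 → sum 20  < 28 ✓
3 windows satisfy the condition.

3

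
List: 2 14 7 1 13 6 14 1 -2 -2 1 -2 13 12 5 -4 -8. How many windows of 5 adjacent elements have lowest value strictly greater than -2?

[2, 14, 7, 1, 13] → min 1  > -2 ✓
[14, 7, 1, 13, 6] → min 1  > -2 ✓
[7, 1, 13, 6, 14] → min 1  > -2 ✓
[1, 13, 6, 14, 1] → min 1  > -2 ✓
[13, 6, 14, 1, -2] → min -2
[6, 14, 1, -2, -2] → min -2
[14, 1, -2, -2, 1] → min -2
[1, -2, -2, 1, -2] → min -2
[-2, -2, 1, -2, 13] → min -2
[-2, 1, -2, 13, 12] → min -2
[1, -2, 13, 12, 5] → min -2
[-2, 13, 12, 5, -4] → min -4
[13, 12, 5, -4, -8] → min -8
4 windows satisfy the condition.

4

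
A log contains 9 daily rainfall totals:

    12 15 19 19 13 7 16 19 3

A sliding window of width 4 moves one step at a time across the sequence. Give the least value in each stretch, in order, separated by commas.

(12, 15, 19, 19) → min 12
(15, 19, 19, 13) → min 13
(19, 19, 13, 7) → min 7
(19, 13, 7, 16) → min 7
(13, 7, 16, 19) → min 7
(7, 16, 19, 3) → min 3

12, 13, 7, 7, 7, 3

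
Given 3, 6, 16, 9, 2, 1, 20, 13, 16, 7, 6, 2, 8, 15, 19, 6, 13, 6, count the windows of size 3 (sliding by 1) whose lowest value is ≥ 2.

13

(3, 6, 16) → min 3  ≥ 2 ✓
(6, 16, 9) → min 6  ≥ 2 ✓
(16, 9, 2) → min 2  ≥ 2 ✓
(9, 2, 1) → min 1
(2, 1, 20) → min 1
(1, 20, 13) → min 1
(20, 13, 16) → min 13  ≥ 2 ✓
(13, 16, 7) → min 7  ≥ 2 ✓
(16, 7, 6) → min 6  ≥ 2 ✓
(7, 6, 2) → min 2  ≥ 2 ✓
(6, 2, 8) → min 2  ≥ 2 ✓
(2, 8, 15) → min 2  ≥ 2 ✓
(8, 15, 19) → min 8  ≥ 2 ✓
(15, 19, 6) → min 6  ≥ 2 ✓
(19, 6, 13) → min 6  ≥ 2 ✓
(6, 13, 6) → min 6  ≥ 2 ✓
13 windows satisfy the condition.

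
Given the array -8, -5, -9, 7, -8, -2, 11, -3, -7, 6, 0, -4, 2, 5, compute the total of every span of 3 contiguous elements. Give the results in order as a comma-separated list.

-22, -7, -10, -3, 1, 6, 1, -4, -1, 2, -2, 3

Sliding a size-3 window across the 14 values:
(-8, -5, -9) → sum -22
(-5, -9, 7) → sum -7
(-9, 7, -8) → sum -10
(7, -8, -2) → sum -3
(-8, -2, 11) → sum 1
(-2, 11, -3) → sum 6
(11, -3, -7) → sum 1
(-3, -7, 6) → sum -4
(-7, 6, 0) → sum -1
(6, 0, -4) → sum 2
(0, -4, 2) → sum -2
(-4, 2, 5) → sum 3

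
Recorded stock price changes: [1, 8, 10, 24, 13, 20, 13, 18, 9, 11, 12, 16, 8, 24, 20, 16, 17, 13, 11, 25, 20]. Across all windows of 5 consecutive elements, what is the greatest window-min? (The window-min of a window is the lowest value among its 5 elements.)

Each size-5 window and its min:
[1, 8, 10, 24, 13] → min 1
[8, 10, 24, 13, 20] → min 8
[10, 24, 13, 20, 13] → min 10
[24, 13, 20, 13, 18] → min 13
[13, 20, 13, 18, 9] → min 9
[20, 13, 18, 9, 11] → min 9
[13, 18, 9, 11, 12] → min 9
[18, 9, 11, 12, 16] → min 9
[9, 11, 12, 16, 8] → min 8
[11, 12, 16, 8, 24] → min 8
[12, 16, 8, 24, 20] → min 8
[16, 8, 24, 20, 16] → min 8
[8, 24, 20, 16, 17] → min 8
[24, 20, 16, 17, 13] → min 13
[20, 16, 17, 13, 11] → min 11
[16, 17, 13, 11, 25] → min 11
[17, 13, 11, 25, 20] → min 11
Greatest of these is 13.

13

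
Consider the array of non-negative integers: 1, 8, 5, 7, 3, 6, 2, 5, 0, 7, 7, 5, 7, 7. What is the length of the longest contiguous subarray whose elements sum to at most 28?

7

Extend to the right; shrink from the left whenever the sum exceeds 28:
→ 1: sum 1, len 1
→ 8: sum 9, len 2
→ 5: sum 14, len 3
→ 7: sum 21, len 4
→ 3: sum 24, len 5
→ 6 (dropped 1, 8): sum 21, len 4
→ 2: sum 23, len 5
→ 5: sum 28, len 6
→ 0: sum 28, len 7
→ 7 (dropped 5, 7): sum 23, len 6
→ 7 (dropped 3): sum 27, len 6
→ 5 (dropped 6): sum 26, len 6
→ 7 (dropped 2, 5): sum 26, len 5
→ 7 (dropped 0, 7): sum 26, len 4
Longest length seen: 7.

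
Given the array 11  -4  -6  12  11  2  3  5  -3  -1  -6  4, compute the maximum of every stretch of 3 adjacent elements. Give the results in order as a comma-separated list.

(11, -4, -6) → max 11
(-4, -6, 12) → max 12
(-6, 12, 11) → max 12
(12, 11, 2) → max 12
(11, 2, 3) → max 11
(2, 3, 5) → max 5
(3, 5, -3) → max 5
(5, -3, -1) → max 5
(-3, -1, -6) → max -1
(-1, -6, 4) → max 4

11, 12, 12, 12, 11, 5, 5, 5, -1, 4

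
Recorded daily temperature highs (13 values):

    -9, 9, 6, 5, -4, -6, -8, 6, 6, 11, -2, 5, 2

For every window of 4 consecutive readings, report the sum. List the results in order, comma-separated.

11, 16, 1, -13, -12, -2, 15, 21, 20, 16

Sliding a size-4 window across the 13 values:
[-9, 9, 6, 5] → sum 11
[9, 6, 5, -4] → sum 16
[6, 5, -4, -6] → sum 1
[5, -4, -6, -8] → sum -13
[-4, -6, -8, 6] → sum -12
[-6, -8, 6, 6] → sum -2
[-8, 6, 6, 11] → sum 15
[6, 6, 11, -2] → sum 21
[6, 11, -2, 5] → sum 20
[11, -2, 5, 2] → sum 16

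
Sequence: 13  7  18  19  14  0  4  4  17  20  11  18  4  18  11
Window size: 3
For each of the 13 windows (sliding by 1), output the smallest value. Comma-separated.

Sliding a size-3 window across the 15 values:
13 7 18 → min 7
7 18 19 → min 7
18 19 14 → min 14
19 14 0 → min 0
14 0 4 → min 0
0 4 4 → min 0
4 4 17 → min 4
4 17 20 → min 4
17 20 11 → min 11
20 11 18 → min 11
11 18 4 → min 4
18 4 18 → min 4
4 18 11 → min 4

7, 7, 14, 0, 0, 0, 4, 4, 11, 11, 4, 4, 4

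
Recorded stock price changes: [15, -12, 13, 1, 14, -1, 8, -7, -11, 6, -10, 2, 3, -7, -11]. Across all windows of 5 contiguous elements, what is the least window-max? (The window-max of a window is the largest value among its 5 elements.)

[15, -12, 13, 1, 14] → max 15
[-12, 13, 1, 14, -1] → max 14
[13, 1, 14, -1, 8] → max 14
[1, 14, -1, 8, -7] → max 14
[14, -1, 8, -7, -11] → max 14
[-1, 8, -7, -11, 6] → max 8
[8, -7, -11, 6, -10] → max 8
[-7, -11, 6, -10, 2] → max 6
[-11, 6, -10, 2, 3] → max 6
[6, -10, 2, 3, -7] → max 6
[-10, 2, 3, -7, -11] → max 3
Least of these is 3.

3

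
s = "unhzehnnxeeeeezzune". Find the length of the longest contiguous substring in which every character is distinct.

5

[u] len 1
[u, n] len 2
[u, n, h] len 3
[u, n, h, z] len 4
[u, n, h, z, e] len 5
[z, e, h] len 3
[z, e, h, n] len 4
[n] len 1
[n, x] len 2
[n, x, e] len 3
[e] len 1
[e] len 1
[e] len 1
[e] len 1
[e, z] len 2
[z] len 1
[z, u] len 2
[z, u, n] len 3
[z, u, n, e] len 4
Longest all-distinct length: 5.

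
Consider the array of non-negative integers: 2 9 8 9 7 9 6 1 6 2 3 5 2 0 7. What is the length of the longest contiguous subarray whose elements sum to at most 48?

11

Extend to the right; shrink from the left whenever the sum exceeds 48:
→ 2: sum 2, len 1
→ 9: sum 11, len 2
→ 8: sum 19, len 3
→ 9: sum 28, len 4
→ 7: sum 35, len 5
→ 9: sum 44, len 6
→ 6 (dropped 2): sum 48, len 6
→ 1 (dropped 9): sum 40, len 6
→ 6: sum 46, len 7
→ 2: sum 48, len 8
→ 3 (dropped 8): sum 43, len 8
→ 5: sum 48, len 9
→ 2 (dropped 9): sum 41, len 9
→ 0: sum 41, len 10
→ 7: sum 48, len 11
Longest length seen: 11.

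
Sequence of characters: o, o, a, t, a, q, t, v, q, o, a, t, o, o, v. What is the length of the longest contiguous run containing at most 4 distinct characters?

Extend right; when distinct count exceeds 4, shrink from the left:
[o] 1 distinct, len 1
[o, o] 1 distinct, len 2
[o, o, a] 2 distinct, len 3
[o, o, a, t] 3 distinct, len 4
[o, o, a, t, a] 3 distinct, len 5
[o, o, a, t, a, q] 4 distinct, len 6
[o, o, a, t, a, q, t] 4 distinct, len 7
[a, t, a, q, t, v] 4 distinct, len 6
[a, t, a, q, t, v, q] 4 distinct, len 7
[q, t, v, q, o] 4 distinct, len 5
[v, q, o, a] 4 distinct, len 4
[q, o, a, t] 4 distinct, len 4
[q, o, a, t, o] 4 distinct, len 5
[q, o, a, t, o, o] 4 distinct, len 6
[o, a, t, o, o, v] 4 distinct, len 6
Longest length with ≤4 distinct: 7.

7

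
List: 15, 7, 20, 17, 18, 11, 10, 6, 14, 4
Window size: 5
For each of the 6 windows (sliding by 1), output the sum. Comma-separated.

[15, 7, 20, 17, 18] → sum 77
[7, 20, 17, 18, 11] → sum 73
[20, 17, 18, 11, 10] → sum 76
[17, 18, 11, 10, 6] → sum 62
[18, 11, 10, 6, 14] → sum 59
[11, 10, 6, 14, 4] → sum 45

77, 73, 76, 62, 59, 45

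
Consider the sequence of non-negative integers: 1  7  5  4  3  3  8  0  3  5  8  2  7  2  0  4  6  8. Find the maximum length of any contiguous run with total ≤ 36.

[1] sum 1 len 1
[1, 7] sum 8 len 2
[1, 7, 5] sum 13 len 3
[1, 7, 5, 4] sum 17 len 4
[1, 7, 5, 4, 3] sum 20 len 5
[1, 7, 5, 4, 3, 3] sum 23 len 6
[1, 7, 5, 4, 3, 3, 8] sum 31 len 7
[1, 7, 5, 4, 3, 3, 8, 0] sum 31 len 8
[1, 7, 5, 4, 3, 3, 8, 0, 3] sum 34 len 9
[5, 4, 3, 3, 8, 0, 3, 5] sum 31 len 8
[4, 3, 3, 8, 0, 3, 5, 8] sum 34 len 8
[4, 3, 3, 8, 0, 3, 5, 8, 2] sum 36 len 9
[3, 8, 0, 3, 5, 8, 2, 7] sum 36 len 8
[8, 0, 3, 5, 8, 2, 7, 2] sum 35 len 8
[8, 0, 3, 5, 8, 2, 7, 2, 0] sum 35 len 9
[0, 3, 5, 8, 2, 7, 2, 0, 4] sum 31 len 9
[5, 8, 2, 7, 2, 0, 4, 6] sum 34 len 8
[2, 7, 2, 0, 4, 6, 8] sum 29 len 7
Longest length seen: 9.

9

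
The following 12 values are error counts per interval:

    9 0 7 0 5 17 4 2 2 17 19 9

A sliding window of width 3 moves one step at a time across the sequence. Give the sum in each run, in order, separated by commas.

9 0 7 → sum 16
0 7 0 → sum 7
7 0 5 → sum 12
0 5 17 → sum 22
5 17 4 → sum 26
17 4 2 → sum 23
4 2 2 → sum 8
2 2 17 → sum 21
2 17 19 → sum 38
17 19 9 → sum 45

16, 7, 12, 22, 26, 23, 8, 21, 38, 45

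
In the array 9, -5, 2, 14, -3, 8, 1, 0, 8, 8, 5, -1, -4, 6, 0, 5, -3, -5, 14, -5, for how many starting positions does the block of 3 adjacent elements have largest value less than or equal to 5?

(9, -5, 2) → max 9
(-5, 2, 14) → max 14
(2, 14, -3) → max 14
(14, -3, 8) → max 14
(-3, 8, 1) → max 8
(8, 1, 0) → max 8
(1, 0, 8) → max 8
(0, 8, 8) → max 8
(8, 8, 5) → max 8
(8, 5, -1) → max 8
(5, -1, -4) → max 5  ≤ 5 ✓
(-1, -4, 6) → max 6
(-4, 6, 0) → max 6
(6, 0, 5) → max 6
(0, 5, -3) → max 5  ≤ 5 ✓
(5, -3, -5) → max 5  ≤ 5 ✓
(-3, -5, 14) → max 14
(-5, 14, -5) → max 14
3 windows satisfy the condition.

3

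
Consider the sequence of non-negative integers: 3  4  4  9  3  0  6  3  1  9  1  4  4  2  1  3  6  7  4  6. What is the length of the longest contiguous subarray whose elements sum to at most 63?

17

→ 3: sum 3, len 1
→ 4: sum 7, len 2
→ 4: sum 11, len 3
→ 9: sum 20, len 4
→ 3: sum 23, len 5
→ 0: sum 23, len 6
→ 6: sum 29, len 7
→ 3: sum 32, len 8
→ 1: sum 33, len 9
→ 9: sum 42, len 10
→ 1: sum 43, len 11
→ 4: sum 47, len 12
→ 4: sum 51, len 13
→ 2: sum 53, len 14
→ 1: sum 54, len 15
→ 3: sum 57, len 16
→ 6: sum 63, len 17
→ 7 (dropped 3, 4): sum 63, len 16
→ 4 (dropped 4): sum 63, len 16
→ 6 (dropped 9): sum 60, len 16
Longest length seen: 17.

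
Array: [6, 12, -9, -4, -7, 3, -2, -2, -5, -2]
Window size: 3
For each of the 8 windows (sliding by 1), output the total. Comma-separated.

9, -1, -20, -8, -6, -1, -9, -9

(6, 12, -9) → sum 9
(12, -9, -4) → sum -1
(-9, -4, -7) → sum -20
(-4, -7, 3) → sum -8
(-7, 3, -2) → sum -6
(3, -2, -2) → sum -1
(-2, -2, -5) → sum -9
(-2, -5, -2) → sum -9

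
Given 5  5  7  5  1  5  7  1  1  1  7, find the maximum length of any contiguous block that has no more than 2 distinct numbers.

5

Extend right; when distinct count exceeds 2, shrink from the left:
add 5: window [5] (1 distinct), len 1
add 5: window [5, 5] (1 distinct), len 2
add 7: window [5, 5, 7] (2 distinct), len 3
add 5: window [5, 5, 7, 5] (2 distinct), len 4
add 1: window [5, 1] (2 distinct), len 2
add 5: window [5, 1, 5] (2 distinct), len 3
add 7: window [5, 7] (2 distinct), len 2
add 1: window [7, 1] (2 distinct), len 2
add 1: window [7, 1, 1] (2 distinct), len 3
add 1: window [7, 1, 1, 1] (2 distinct), len 4
add 7: window [7, 1, 1, 1, 7] (2 distinct), len 5
Longest length with ≤2 distinct: 5.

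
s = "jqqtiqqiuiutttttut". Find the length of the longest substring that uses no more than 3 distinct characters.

Extend right; when distinct count exceeds 3, shrink from the left:
[j] 1 distinct, len 1
[j, q] 2 distinct, len 2
[j, q, q] 2 distinct, len 3
[j, q, q, t] 3 distinct, len 4
[q, q, t, i] 3 distinct, len 4
[q, q, t, i, q] 3 distinct, len 5
[q, q, t, i, q, q] 3 distinct, len 6
[q, q, t, i, q, q, i] 3 distinct, len 7
[i, q, q, i, u] 3 distinct, len 5
[i, q, q, i, u, i] 3 distinct, len 6
[i, q, q, i, u, i, u] 3 distinct, len 7
[i, u, i, u, t] 3 distinct, len 5
[i, u, i, u, t, t] 3 distinct, len 6
[i, u, i, u, t, t, t] 3 distinct, len 7
[i, u, i, u, t, t, t, t] 3 distinct, len 8
[i, u, i, u, t, t, t, t, t] 3 distinct, len 9
[i, u, i, u, t, t, t, t, t, u] 3 distinct, len 10
[i, u, i, u, t, t, t, t, t, u, t] 3 distinct, len 11
Longest length with ≤3 distinct: 11.

11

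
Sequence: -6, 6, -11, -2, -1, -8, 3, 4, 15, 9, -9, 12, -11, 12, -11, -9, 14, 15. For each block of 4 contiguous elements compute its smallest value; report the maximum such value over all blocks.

3

(-6, 6, -11, -2) → min -11
(6, -11, -2, -1) → min -11
(-11, -2, -1, -8) → min -11
(-2, -1, -8, 3) → min -8
(-1, -8, 3, 4) → min -8
(-8, 3, 4, 15) → min -8
(3, 4, 15, 9) → min 3
(4, 15, 9, -9) → min -9
(15, 9, -9, 12) → min -9
(9, -9, 12, -11) → min -11
(-9, 12, -11, 12) → min -11
(12, -11, 12, -11) → min -11
(-11, 12, -11, -9) → min -11
(12, -11, -9, 14) → min -11
(-11, -9, 14, 15) → min -11
Maximum of these is 3.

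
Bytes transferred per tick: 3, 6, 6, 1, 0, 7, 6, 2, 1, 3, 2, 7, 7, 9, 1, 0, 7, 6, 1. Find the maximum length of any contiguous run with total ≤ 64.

16

Extend to the right; shrink from the left whenever the sum exceeds 64:
→ 3: sum 3, len 1
→ 6: sum 9, len 2
→ 6: sum 15, len 3
→ 1: sum 16, len 4
→ 0: sum 16, len 5
→ 7: sum 23, len 6
→ 6: sum 29, len 7
→ 2: sum 31, len 8
→ 1: sum 32, len 9
→ 3: sum 35, len 10
→ 2: sum 37, len 11
→ 7: sum 44, len 12
→ 7: sum 51, len 13
→ 9: sum 60, len 14
→ 1: sum 61, len 15
→ 0: sum 61, len 16
→ 7 (dropped 3, 6): sum 59, len 15
→ 6 (dropped 6): sum 59, len 15
→ 1: sum 60, len 16
Longest length seen: 16.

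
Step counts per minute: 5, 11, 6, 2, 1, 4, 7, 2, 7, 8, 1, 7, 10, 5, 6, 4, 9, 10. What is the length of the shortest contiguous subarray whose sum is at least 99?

17

Extend right; whenever the sum reaches 99, record the length and shrink from the left:
add 5: running sum 5 < 99
add 11: running sum 16 < 99
add 6: running sum 22 < 99
add 2: running sum 24 < 99
add 1: running sum 25 < 99
add 4: running sum 29 < 99
add 7: running sum 36 < 99
add 2: running sum 38 < 99
add 7: running sum 45 < 99
add 8: running sum 53 < 99
add 1: running sum 54 < 99
add 7: running sum 61 < 99
add 10: running sum 71 < 99
add 5: running sum 76 < 99
add 6: running sum 82 < 99
add 4: running sum 86 < 99
add 9: running sum 95 < 99
end 17: [11, 6, 2, 1, 4, 7, 2, 7, 8, 1, 7, 10, 5, 6, 4, 9, 10] sum 100, len 17
Shortest qualifying length: 17.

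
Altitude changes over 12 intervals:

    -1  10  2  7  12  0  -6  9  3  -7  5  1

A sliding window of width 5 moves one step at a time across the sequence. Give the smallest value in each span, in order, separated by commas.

-1, 0, -6, -6, -6, -7, -7, -7

-1 10 2 7 12 → min -1
10 2 7 12 0 → min 0
2 7 12 0 -6 → min -6
7 12 0 -6 9 → min -6
12 0 -6 9 3 → min -6
0 -6 9 3 -7 → min -7
-6 9 3 -7 5 → min -7
9 3 -7 5 1 → min -7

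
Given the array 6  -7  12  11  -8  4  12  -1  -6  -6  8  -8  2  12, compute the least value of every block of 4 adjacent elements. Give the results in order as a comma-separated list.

-7, -8, -8, -8, -8, -6, -6, -6, -8, -8, -8

Sliding a size-4 window across the 14 values:
6 -7 12 11 → min -7
-7 12 11 -8 → min -8
12 11 -8 4 → min -8
11 -8 4 12 → min -8
-8 4 12 -1 → min -8
4 12 -1 -6 → min -6
12 -1 -6 -6 → min -6
-1 -6 -6 8 → min -6
-6 -6 8 -8 → min -8
-6 8 -8 2 → min -8
8 -8 2 12 → min -8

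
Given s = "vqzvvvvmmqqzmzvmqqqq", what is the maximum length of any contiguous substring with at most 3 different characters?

8

[v] 1 distinct, len 1
[v, q] 2 distinct, len 2
[v, q, z] 3 distinct, len 3
[v, q, z, v] 3 distinct, len 4
[v, q, z, v, v] 3 distinct, len 5
[v, q, z, v, v, v] 3 distinct, len 6
[v, q, z, v, v, v, v] 3 distinct, len 7
[z, v, v, v, v, m] 3 distinct, len 6
[z, v, v, v, v, m, m] 3 distinct, len 7
[v, v, v, v, m, m, q] 3 distinct, len 7
[v, v, v, v, m, m, q, q] 3 distinct, len 8
[m, m, q, q, z] 3 distinct, len 5
[m, m, q, q, z, m] 3 distinct, len 6
[m, m, q, q, z, m, z] 3 distinct, len 7
[z, m, z, v] 3 distinct, len 4
[z, m, z, v, m] 3 distinct, len 5
[v, m, q] 3 distinct, len 3
[v, m, q, q] 3 distinct, len 4
[v, m, q, q, q] 3 distinct, len 5
[v, m, q, q, q, q] 3 distinct, len 6
Longest length with ≤3 distinct: 8.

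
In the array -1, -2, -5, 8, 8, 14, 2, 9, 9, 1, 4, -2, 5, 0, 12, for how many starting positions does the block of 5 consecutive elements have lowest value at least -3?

-1 -2 -5 8 8 → min -5
-2 -5 8 8 14 → min -5
-5 8 8 14 2 → min -5
8 8 14 2 9 → min 2  ≥ -3 ✓
8 14 2 9 9 → min 2  ≥ -3 ✓
14 2 9 9 1 → min 1  ≥ -3 ✓
2 9 9 1 4 → min 1  ≥ -3 ✓
9 9 1 4 -2 → min -2  ≥ -3 ✓
9 1 4 -2 5 → min -2  ≥ -3 ✓
1 4 -2 5 0 → min -2  ≥ -3 ✓
4 -2 5 0 12 → min -2  ≥ -3 ✓
8 windows satisfy the condition.

8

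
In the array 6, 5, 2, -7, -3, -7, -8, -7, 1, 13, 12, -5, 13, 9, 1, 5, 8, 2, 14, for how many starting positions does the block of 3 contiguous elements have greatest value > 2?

(6, 5, 2) → max 6  > 2 ✓
(5, 2, -7) → max 5  > 2 ✓
(2, -7, -3) → max 2
(-7, -3, -7) → max -3
(-3, -7, -8) → max -3
(-7, -8, -7) → max -7
(-8, -7, 1) → max 1
(-7, 1, 13) → max 13  > 2 ✓
(1, 13, 12) → max 13  > 2 ✓
(13, 12, -5) → max 13  > 2 ✓
(12, -5, 13) → max 13  > 2 ✓
(-5, 13, 9) → max 13  > 2 ✓
(13, 9, 1) → max 13  > 2 ✓
(9, 1, 5) → max 9  > 2 ✓
(1, 5, 8) → max 8  > 2 ✓
(5, 8, 2) → max 8  > 2 ✓
(8, 2, 14) → max 14  > 2 ✓
12 windows satisfy the condition.

12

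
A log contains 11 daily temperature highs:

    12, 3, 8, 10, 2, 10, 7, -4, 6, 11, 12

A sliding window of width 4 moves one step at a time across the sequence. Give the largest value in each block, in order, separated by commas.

[12, 3, 8, 10] → max 12
[3, 8, 10, 2] → max 10
[8, 10, 2, 10] → max 10
[10, 2, 10, 7] → max 10
[2, 10, 7, -4] → max 10
[10, 7, -4, 6] → max 10
[7, -4, 6, 11] → max 11
[-4, 6, 11, 12] → max 12

12, 10, 10, 10, 10, 10, 11, 12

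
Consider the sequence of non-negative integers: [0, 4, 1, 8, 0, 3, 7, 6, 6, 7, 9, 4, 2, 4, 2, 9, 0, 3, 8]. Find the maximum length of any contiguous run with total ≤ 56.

→ 0: sum 0, len 1
→ 4: sum 4, len 2
→ 1: sum 5, len 3
→ 8: sum 13, len 4
→ 0: sum 13, len 5
→ 3: sum 16, len 6
→ 7: sum 23, len 7
→ 6: sum 29, len 8
→ 6: sum 35, len 9
→ 7: sum 42, len 10
→ 9: sum 51, len 11
→ 4: sum 55, len 12
→ 2 (dropped 0, 4): sum 53, len 11
→ 4 (dropped 1): sum 56, len 11
→ 2 (dropped 8): sum 50, len 11
→ 9 (dropped 0, 3): sum 56, len 10
→ 0: sum 56, len 11
→ 3 (dropped 7): sum 52, len 11
→ 8 (dropped 6): sum 54, len 11
Longest length seen: 12.

12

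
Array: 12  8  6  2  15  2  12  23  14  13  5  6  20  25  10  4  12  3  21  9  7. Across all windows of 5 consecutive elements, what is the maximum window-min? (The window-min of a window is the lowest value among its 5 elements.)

12 8 6 2 15 → min 2
8 6 2 15 2 → min 2
6 2 15 2 12 → min 2
2 15 2 12 23 → min 2
15 2 12 23 14 → min 2
2 12 23 14 13 → min 2
12 23 14 13 5 → min 5
23 14 13 5 6 → min 5
14 13 5 6 20 → min 5
13 5 6 20 25 → min 5
5 6 20 25 10 → min 5
6 20 25 10 4 → min 4
20 25 10 4 12 → min 4
25 10 4 12 3 → min 3
10 4 12 3 21 → min 3
4 12 3 21 9 → min 3
12 3 21 9 7 → min 3
Maximum of these is 5.

5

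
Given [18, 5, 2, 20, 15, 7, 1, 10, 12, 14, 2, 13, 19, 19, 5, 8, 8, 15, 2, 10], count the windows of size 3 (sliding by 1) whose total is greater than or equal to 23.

[18, 5, 2] → sum 25  ≥ 23 ✓
[5, 2, 20] → sum 27  ≥ 23 ✓
[2, 20, 15] → sum 37  ≥ 23 ✓
[20, 15, 7] → sum 42  ≥ 23 ✓
[15, 7, 1] → sum 23  ≥ 23 ✓
[7, 1, 10] → sum 18
[1, 10, 12] → sum 23  ≥ 23 ✓
[10, 12, 14] → sum 36  ≥ 23 ✓
[12, 14, 2] → sum 28  ≥ 23 ✓
[14, 2, 13] → sum 29  ≥ 23 ✓
[2, 13, 19] → sum 34  ≥ 23 ✓
[13, 19, 19] → sum 51  ≥ 23 ✓
[19, 19, 5] → sum 43  ≥ 23 ✓
[19, 5, 8] → sum 32  ≥ 23 ✓
[5, 8, 8] → sum 21
[8, 8, 15] → sum 31  ≥ 23 ✓
[8, 15, 2] → sum 25  ≥ 23 ✓
[15, 2, 10] → sum 27  ≥ 23 ✓
16 windows satisfy the condition.

16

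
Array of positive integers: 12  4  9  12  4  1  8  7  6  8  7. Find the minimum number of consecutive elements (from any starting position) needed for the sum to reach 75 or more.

add 12: running sum 12 < 75
add 4: running sum 16 < 75
add 9: running sum 25 < 75
add 12: running sum 37 < 75
add 4: running sum 41 < 75
add 1: running sum 42 < 75
add 8: running sum 50 < 75
add 7: running sum 57 < 75
add 6: running sum 63 < 75
add 8: running sum 71 < 75
add 7: shortest ending here [12, 4, 9, 12, 4, 1, 8, 7, 6, 8, 7] sum 78, len 11
Shortest qualifying length: 11.

11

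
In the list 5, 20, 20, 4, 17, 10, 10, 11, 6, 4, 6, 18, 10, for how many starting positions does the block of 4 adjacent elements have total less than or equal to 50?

8

[5, 20, 20, 4] → sum 49  ≤ 50 ✓
[20, 20, 4, 17] → sum 61
[20, 4, 17, 10] → sum 51
[4, 17, 10, 10] → sum 41  ≤ 50 ✓
[17, 10, 10, 11] → sum 48  ≤ 50 ✓
[10, 10, 11, 6] → sum 37  ≤ 50 ✓
[10, 11, 6, 4] → sum 31  ≤ 50 ✓
[11, 6, 4, 6] → sum 27  ≤ 50 ✓
[6, 4, 6, 18] → sum 34  ≤ 50 ✓
[4, 6, 18, 10] → sum 38  ≤ 50 ✓
8 windows satisfy the condition.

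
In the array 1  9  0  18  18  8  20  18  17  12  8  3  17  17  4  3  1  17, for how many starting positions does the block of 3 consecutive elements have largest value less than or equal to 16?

3

1 9 0 → max 9  ≤ 16 ✓
9 0 18 → max 18
0 18 18 → max 18
18 18 8 → max 18
18 8 20 → max 20
8 20 18 → max 20
20 18 17 → max 20
18 17 12 → max 18
17 12 8 → max 17
12 8 3 → max 12  ≤ 16 ✓
8 3 17 → max 17
3 17 17 → max 17
17 17 4 → max 17
17 4 3 → max 17
4 3 1 → max 4  ≤ 16 ✓
3 1 17 → max 17
3 windows satisfy the condition.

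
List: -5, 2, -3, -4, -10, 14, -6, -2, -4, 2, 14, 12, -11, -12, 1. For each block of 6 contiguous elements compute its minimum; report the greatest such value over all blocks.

-6

Window mins for each of the 10 positions:
-5 2 -3 -4 -10 14 → min -10
2 -3 -4 -10 14 -6 → min -10
-3 -4 -10 14 -6 -2 → min -10
-4 -10 14 -6 -2 -4 → min -10
-10 14 -6 -2 -4 2 → min -10
14 -6 -2 -4 2 14 → min -6
-6 -2 -4 2 14 12 → min -6
-2 -4 2 14 12 -11 → min -11
-4 2 14 12 -11 -12 → min -12
2 14 12 -11 -12 1 → min -12
Greatest of these is -6.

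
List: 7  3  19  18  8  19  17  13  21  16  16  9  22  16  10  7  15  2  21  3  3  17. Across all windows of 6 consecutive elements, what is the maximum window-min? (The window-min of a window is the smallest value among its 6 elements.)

(7, 3, 19, 18, 8, 19) → min 3
(3, 19, 18, 8, 19, 17) → min 3
(19, 18, 8, 19, 17, 13) → min 8
(18, 8, 19, 17, 13, 21) → min 8
(8, 19, 17, 13, 21, 16) → min 8
(19, 17, 13, 21, 16, 16) → min 13
(17, 13, 21, 16, 16, 9) → min 9
(13, 21, 16, 16, 9, 22) → min 9
(21, 16, 16, 9, 22, 16) → min 9
(16, 16, 9, 22, 16, 10) → min 9
(16, 9, 22, 16, 10, 7) → min 7
(9, 22, 16, 10, 7, 15) → min 7
(22, 16, 10, 7, 15, 2) → min 2
(16, 10, 7, 15, 2, 21) → min 2
(10, 7, 15, 2, 21, 3) → min 2
(7, 15, 2, 21, 3, 3) → min 2
(15, 2, 21, 3, 3, 17) → min 2
Maximum of these is 13.

13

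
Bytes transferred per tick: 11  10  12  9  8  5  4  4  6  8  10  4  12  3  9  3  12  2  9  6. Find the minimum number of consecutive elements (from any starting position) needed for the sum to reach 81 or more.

add 11: running sum 11 < 81
add 10: running sum 21 < 81
add 12: running sum 33 < 81
add 9: running sum 42 < 81
add 8: running sum 50 < 81
add 5: running sum 55 < 81
add 4: running sum 59 < 81
add 4: running sum 63 < 81
add 6: running sum 69 < 81
add 8: running sum 77 < 81
end 10: [11, 10, 12, 9, 8, 5, 4, 4, 6, 8, 10] sum 87, len 11
end 11: [11, 10, 12, 9, 8, 5, 4, 4, 6, 8, 10, 4] sum 91, len 12
end 12: [12, 9, 8, 5, 4, 4, 6, 8, 10, 4, 12] sum 82, len 11
end 13: [12, 9, 8, 5, 4, 4, 6, 8, 10, 4, 12, 3] sum 85, len 12
end 14: [9, 8, 5, 4, 4, 6, 8, 10, 4, 12, 3, 9] sum 82, len 12
end 15: [9, 8, 5, 4, 4, 6, 8, 10, 4, 12, 3, 9, 3] sum 85, len 13
end 16: [8, 5, 4, 4, 6, 8, 10, 4, 12, 3, 9, 3, 12] sum 88, len 13
end 17: [5, 4, 4, 6, 8, 10, 4, 12, 3, 9, 3, 12, 2] sum 82, len 13
end 18: [4, 6, 8, 10, 4, 12, 3, 9, 3, 12, 2, 9] sum 82, len 12
end 19: [6, 8, 10, 4, 12, 3, 9, 3, 12, 2, 9, 6] sum 84, len 12
Shortest qualifying length: 11.

11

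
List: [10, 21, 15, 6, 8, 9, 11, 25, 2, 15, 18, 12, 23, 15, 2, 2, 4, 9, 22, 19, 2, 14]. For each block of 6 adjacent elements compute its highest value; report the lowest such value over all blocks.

10 21 15 6 8 9 → max 21
21 15 6 8 9 11 → max 21
15 6 8 9 11 25 → max 25
6 8 9 11 25 2 → max 25
8 9 11 25 2 15 → max 25
9 11 25 2 15 18 → max 25
11 25 2 15 18 12 → max 25
25 2 15 18 12 23 → max 25
2 15 18 12 23 15 → max 23
15 18 12 23 15 2 → max 23
18 12 23 15 2 2 → max 23
12 23 15 2 2 4 → max 23
23 15 2 2 4 9 → max 23
15 2 2 4 9 22 → max 22
2 2 4 9 22 19 → max 22
2 4 9 22 19 2 → max 22
4 9 22 19 2 14 → max 22
Lowest of these is 21.

21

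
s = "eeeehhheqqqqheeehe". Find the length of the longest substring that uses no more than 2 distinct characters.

[e] 1 distinct, len 1
[e, e] 1 distinct, len 2
[e, e, e] 1 distinct, len 3
[e, e, e, e] 1 distinct, len 4
[e, e, e, e, h] 2 distinct, len 5
[e, e, e, e, h, h] 2 distinct, len 6
[e, e, e, e, h, h, h] 2 distinct, len 7
[e, e, e, e, h, h, h, e] 2 distinct, len 8
[e, q] 2 distinct, len 2
[e, q, q] 2 distinct, len 3
[e, q, q, q] 2 distinct, len 4
[e, q, q, q, q] 2 distinct, len 5
[q, q, q, q, h] 2 distinct, len 5
[h, e] 2 distinct, len 2
[h, e, e] 2 distinct, len 3
[h, e, e, e] 2 distinct, len 4
[h, e, e, e, h] 2 distinct, len 5
[h, e, e, e, h, e] 2 distinct, len 6
Longest length with ≤2 distinct: 8.

8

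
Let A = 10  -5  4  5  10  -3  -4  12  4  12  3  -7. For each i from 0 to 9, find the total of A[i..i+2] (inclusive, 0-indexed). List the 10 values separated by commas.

Sliding a size-3 window across the 12 values:
(10, -5, 4) → sum 9
(-5, 4, 5) → sum 4
(4, 5, 10) → sum 19
(5, 10, -3) → sum 12
(10, -3, -4) → sum 3
(-3, -4, 12) → sum 5
(-4, 12, 4) → sum 12
(12, 4, 12) → sum 28
(4, 12, 3) → sum 19
(12, 3, -7) → sum 8

9, 4, 19, 12, 3, 5, 12, 28, 19, 8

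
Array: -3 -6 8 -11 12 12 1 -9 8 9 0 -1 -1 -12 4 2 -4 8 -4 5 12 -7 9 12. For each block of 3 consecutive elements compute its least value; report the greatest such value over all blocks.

1

[-3, -6, 8] → min -6
[-6, 8, -11] → min -11
[8, -11, 12] → min -11
[-11, 12, 12] → min -11
[12, 12, 1] → min 1
[12, 1, -9] → min -9
[1, -9, 8] → min -9
[-9, 8, 9] → min -9
[8, 9, 0] → min 0
[9, 0, -1] → min -1
[0, -1, -1] → min -1
[-1, -1, -12] → min -12
[-1, -12, 4] → min -12
[-12, 4, 2] → min -12
[4, 2, -4] → min -4
[2, -4, 8] → min -4
[-4, 8, -4] → min -4
[8, -4, 5] → min -4
[-4, 5, 12] → min -4
[5, 12, -7] → min -7
[12, -7, 9] → min -7
[-7, 9, 12] → min -7
Greatest of these is 1.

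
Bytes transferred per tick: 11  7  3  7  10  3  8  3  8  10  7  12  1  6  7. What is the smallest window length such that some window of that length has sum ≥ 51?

7

add 11: running sum 11 < 51
add 7: running sum 18 < 51
add 3: running sum 21 < 51
add 7: running sum 28 < 51
add 10: running sum 38 < 51
add 3: running sum 41 < 51
add 8: running sum 49 < 51
end 7: [11, 7, 3, 7, 10, 3, 8, 3] sum 52, len 8
end 8: [11, 7, 3, 7, 10, 3, 8, 3, 8] sum 60, len 9
end 9: [3, 7, 10, 3, 8, 3, 8, 10] sum 52, len 8
end 10: [7, 10, 3, 8, 3, 8, 10, 7] sum 56, len 8
end 11: [3, 8, 3, 8, 10, 7, 12] sum 51, len 7
end 12: [3, 8, 3, 8, 10, 7, 12, 1] sum 52, len 8
end 13: [8, 3, 8, 10, 7, 12, 1, 6] sum 55, len 8
end 14: [8, 10, 7, 12, 1, 6, 7] sum 51, len 7
Shortest qualifying length: 7.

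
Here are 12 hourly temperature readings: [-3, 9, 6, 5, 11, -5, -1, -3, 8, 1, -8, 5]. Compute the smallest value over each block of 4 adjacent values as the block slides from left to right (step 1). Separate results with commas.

Sliding a size-4 window across the 12 values:
(-3, 9, 6, 5) → min -3
(9, 6, 5, 11) → min 5
(6, 5, 11, -5) → min -5
(5, 11, -5, -1) → min -5
(11, -5, -1, -3) → min -5
(-5, -1, -3, 8) → min -5
(-1, -3, 8, 1) → min -3
(-3, 8, 1, -8) → min -8
(8, 1, -8, 5) → min -8

-3, 5, -5, -5, -5, -5, -3, -8, -8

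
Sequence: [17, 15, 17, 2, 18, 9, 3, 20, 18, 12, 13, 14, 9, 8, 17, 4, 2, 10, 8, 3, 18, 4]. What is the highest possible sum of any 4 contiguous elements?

63

[17, 15, 17, 2] → sum 51
[15, 17, 2, 18] → sum 52
[17, 2, 18, 9] → sum 46
[2, 18, 9, 3] → sum 32
[18, 9, 3, 20] → sum 50
[9, 3, 20, 18] → sum 50
[3, 20, 18, 12] → sum 53
[20, 18, 12, 13] → sum 63
[18, 12, 13, 14] → sum 57
[12, 13, 14, 9] → sum 48
[13, 14, 9, 8] → sum 44
[14, 9, 8, 17] → sum 48
[9, 8, 17, 4] → sum 38
[8, 17, 4, 2] → sum 31
[17, 4, 2, 10] → sum 33
[4, 2, 10, 8] → sum 24
[2, 10, 8, 3] → sum 23
[10, 8, 3, 18] → sum 39
[8, 3, 18, 4] → sum 33
Highest of these is 63.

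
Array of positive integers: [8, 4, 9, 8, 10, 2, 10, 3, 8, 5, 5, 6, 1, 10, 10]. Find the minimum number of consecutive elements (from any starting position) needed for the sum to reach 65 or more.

add 8: running sum 8 < 65
add 4: running sum 12 < 65
add 9: running sum 21 < 65
add 8: running sum 29 < 65
add 10: running sum 39 < 65
add 2: running sum 41 < 65
add 10: running sum 51 < 65
add 3: running sum 54 < 65
add 8: running sum 62 < 65
add 5: shortest ending here [8, 4, 9, 8, 10, 2, 10, 3, 8, 5] sum 67, len 10
add 5: shortest ending here [8, 4, 9, 8, 10, 2, 10, 3, 8, 5, 5] sum 72, len 11
add 6: shortest ending here [9, 8, 10, 2, 10, 3, 8, 5, 5, 6] sum 66, len 10
add 1: shortest ending here [9, 8, 10, 2, 10, 3, 8, 5, 5, 6, 1] sum 67, len 11
add 10: shortest ending here [8, 10, 2, 10, 3, 8, 5, 5, 6, 1, 10] sum 68, len 11
add 10: shortest ending here [10, 2, 10, 3, 8, 5, 5, 6, 1, 10, 10] sum 70, len 11
Shortest qualifying length: 10.

10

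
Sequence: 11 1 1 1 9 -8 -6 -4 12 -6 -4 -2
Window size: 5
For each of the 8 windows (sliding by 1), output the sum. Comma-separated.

(11, 1, 1, 1, 9) → sum 23
(1, 1, 1, 9, -8) → sum 4
(1, 1, 9, -8, -6) → sum -3
(1, 9, -8, -6, -4) → sum -8
(9, -8, -6, -4, 12) → sum 3
(-8, -6, -4, 12, -6) → sum -12
(-6, -4, 12, -6, -4) → sum -8
(-4, 12, -6, -4, -2) → sum -4

23, 4, -3, -8, 3, -12, -8, -4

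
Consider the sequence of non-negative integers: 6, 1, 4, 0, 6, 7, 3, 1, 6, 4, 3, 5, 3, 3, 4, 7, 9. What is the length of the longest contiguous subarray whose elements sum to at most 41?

11

Extend to the right; shrink from the left whenever the sum exceeds 41:
add 6: [6] sum 6, len 1
add 1: [6, 1] sum 7, len 2
add 4: [6, 1, 4] sum 11, len 3
add 0: [6, 1, 4, 0] sum 11, len 4
add 6: [6, 1, 4, 0, 6] sum 17, len 5
add 7: [6, 1, 4, 0, 6, 7] sum 24, len 6
add 3: [6, 1, 4, 0, 6, 7, 3] sum 27, len 7
add 1: [6, 1, 4, 0, 6, 7, 3, 1] sum 28, len 8
add 6: [6, 1, 4, 0, 6, 7, 3, 1, 6] sum 34, len 9
add 4: [6, 1, 4, 0, 6, 7, 3, 1, 6, 4] sum 38, len 10
add 3: [6, 1, 4, 0, 6, 7, 3, 1, 6, 4, 3] sum 41, len 11
add 5: [1, 4, 0, 6, 7, 3, 1, 6, 4, 3, 5] sum 40, len 11
add 3: [0, 6, 7, 3, 1, 6, 4, 3, 5, 3] sum 38, len 10
add 3: [0, 6, 7, 3, 1, 6, 4, 3, 5, 3, 3] sum 41, len 11
add 4: [7, 3, 1, 6, 4, 3, 5, 3, 3, 4] sum 39, len 10
add 7: [3, 1, 6, 4, 3, 5, 3, 3, 4, 7] sum 39, len 10
add 9: [4, 3, 5, 3, 3, 4, 7, 9] sum 38, len 8
Longest length seen: 11.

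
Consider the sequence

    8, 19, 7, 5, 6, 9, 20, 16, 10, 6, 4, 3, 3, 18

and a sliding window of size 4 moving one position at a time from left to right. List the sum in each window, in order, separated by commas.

8 19 7 5 → sum 39
19 7 5 6 → sum 37
7 5 6 9 → sum 27
5 6 9 20 → sum 40
6 9 20 16 → sum 51
9 20 16 10 → sum 55
20 16 10 6 → sum 52
16 10 6 4 → sum 36
10 6 4 3 → sum 23
6 4 3 3 → sum 16
4 3 3 18 → sum 28

39, 37, 27, 40, 51, 55, 52, 36, 23, 16, 28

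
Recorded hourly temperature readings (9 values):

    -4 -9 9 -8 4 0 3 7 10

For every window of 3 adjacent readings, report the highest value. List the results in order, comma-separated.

Sliding a size-3 window across the 9 values:
[-4, -9, 9] → max 9
[-9, 9, -8] → max 9
[9, -8, 4] → max 9
[-8, 4, 0] → max 4
[4, 0, 3] → max 4
[0, 3, 7] → max 7
[3, 7, 10] → max 10

9, 9, 9, 4, 4, 7, 10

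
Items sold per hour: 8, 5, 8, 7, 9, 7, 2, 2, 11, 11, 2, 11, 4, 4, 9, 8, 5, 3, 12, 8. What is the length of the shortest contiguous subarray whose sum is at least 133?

add 8: running sum 8 < 133
add 5: running sum 13 < 133
add 8: running sum 21 < 133
add 7: running sum 28 < 133
add 9: running sum 37 < 133
add 7: running sum 44 < 133
add 2: running sum 46 < 133
add 2: running sum 48 < 133
add 11: running sum 59 < 133
add 11: running sum 70 < 133
add 2: running sum 72 < 133
add 11: running sum 83 < 133
add 4: running sum 87 < 133
add 4: running sum 91 < 133
add 9: running sum 100 < 133
add 8: running sum 108 < 133
add 5: running sum 113 < 133
add 3: running sum 116 < 133
add 12: running sum 128 < 133
add 8: shortest ending here [8, 5, 8, 7, 9, 7, 2, 2, 11, 11, 2, 11, 4, 4, 9, 8, 5, 3, 12, 8] sum 136, len 20
Shortest qualifying length: 20.

20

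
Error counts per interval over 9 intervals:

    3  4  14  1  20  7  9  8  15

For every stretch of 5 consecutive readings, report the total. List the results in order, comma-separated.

3 4 14 1 20 → sum 42
4 14 1 20 7 → sum 46
14 1 20 7 9 → sum 51
1 20 7 9 8 → sum 45
20 7 9 8 15 → sum 59

42, 46, 51, 45, 59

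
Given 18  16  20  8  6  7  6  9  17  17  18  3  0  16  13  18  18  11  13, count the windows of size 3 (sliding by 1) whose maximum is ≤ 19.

(18, 16, 20) → max 20
(16, 20, 8) → max 20
(20, 8, 6) → max 20
(8, 6, 7) → max 8  ≤ 19 ✓
(6, 7, 6) → max 7  ≤ 19 ✓
(7, 6, 9) → max 9  ≤ 19 ✓
(6, 9, 17) → max 17  ≤ 19 ✓
(9, 17, 17) → max 17  ≤ 19 ✓
(17, 17, 18) → max 18  ≤ 19 ✓
(17, 18, 3) → max 18  ≤ 19 ✓
(18, 3, 0) → max 18  ≤ 19 ✓
(3, 0, 16) → max 16  ≤ 19 ✓
(0, 16, 13) → max 16  ≤ 19 ✓
(16, 13, 18) → max 18  ≤ 19 ✓
(13, 18, 18) → max 18  ≤ 19 ✓
(18, 18, 11) → max 18  ≤ 19 ✓
(18, 11, 13) → max 18  ≤ 19 ✓
14 windows satisfy the condition.

14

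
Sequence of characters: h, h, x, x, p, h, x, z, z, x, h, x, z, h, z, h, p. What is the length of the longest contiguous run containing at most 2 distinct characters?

4

add h: window [h] (1 distinct), len 1
add h: window [h, h] (1 distinct), len 2
add x: window [h, h, x] (2 distinct), len 3
add x: window [h, h, x, x] (2 distinct), len 4
add p: window [x, x, p] (2 distinct), len 3
add h: window [p, h] (2 distinct), len 2
add x: window [h, x] (2 distinct), len 2
add z: window [x, z] (2 distinct), len 2
add z: window [x, z, z] (2 distinct), len 3
add x: window [x, z, z, x] (2 distinct), len 4
add h: window [x, h] (2 distinct), len 2
add x: window [x, h, x] (2 distinct), len 3
add z: window [x, z] (2 distinct), len 2
add h: window [z, h] (2 distinct), len 2
add z: window [z, h, z] (2 distinct), len 3
add h: window [z, h, z, h] (2 distinct), len 4
add p: window [h, p] (2 distinct), len 2
Longest length with ≤2 distinct: 4.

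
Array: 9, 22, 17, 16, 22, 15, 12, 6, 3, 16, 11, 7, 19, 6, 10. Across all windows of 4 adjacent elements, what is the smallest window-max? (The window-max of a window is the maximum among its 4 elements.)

15

Each size-4 window and its max:
9 22 17 16 → max 22
22 17 16 22 → max 22
17 16 22 15 → max 22
16 22 15 12 → max 22
22 15 12 6 → max 22
15 12 6 3 → max 15
12 6 3 16 → max 16
6 3 16 11 → max 16
3 16 11 7 → max 16
16 11 7 19 → max 19
11 7 19 6 → max 19
7 19 6 10 → max 19
Smallest of these is 15.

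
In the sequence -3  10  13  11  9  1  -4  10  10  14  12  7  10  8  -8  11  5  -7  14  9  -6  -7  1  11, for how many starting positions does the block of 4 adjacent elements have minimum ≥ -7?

[-3, 10, 13, 11] → min -3  ≥ -7 ✓
[10, 13, 11, 9] → min 9  ≥ -7 ✓
[13, 11, 9, 1] → min 1  ≥ -7 ✓
[11, 9, 1, -4] → min -4  ≥ -7 ✓
[9, 1, -4, 10] → min -4  ≥ -7 ✓
[1, -4, 10, 10] → min -4  ≥ -7 ✓
[-4, 10, 10, 14] → min -4  ≥ -7 ✓
[10, 10, 14, 12] → min 10  ≥ -7 ✓
[10, 14, 12, 7] → min 7  ≥ -7 ✓
[14, 12, 7, 10] → min 7  ≥ -7 ✓
[12, 7, 10, 8] → min 7  ≥ -7 ✓
[7, 10, 8, -8] → min -8
[10, 8, -8, 11] → min -8
[8, -8, 11, 5] → min -8
[-8, 11, 5, -7] → min -8
[11, 5, -7, 14] → min -7  ≥ -7 ✓
[5, -7, 14, 9] → min -7  ≥ -7 ✓
[-7, 14, 9, -6] → min -7  ≥ -7 ✓
[14, 9, -6, -7] → min -7  ≥ -7 ✓
[9, -6, -7, 1] → min -7  ≥ -7 ✓
[-6, -7, 1, 11] → min -7  ≥ -7 ✓
17 windows satisfy the condition.

17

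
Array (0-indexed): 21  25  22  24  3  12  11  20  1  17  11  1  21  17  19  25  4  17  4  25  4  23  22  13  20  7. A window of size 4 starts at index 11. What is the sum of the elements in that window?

58

Elements at indices 11..14: 1, 21, 17, 19
sum(1, 21, 17, 19) = 58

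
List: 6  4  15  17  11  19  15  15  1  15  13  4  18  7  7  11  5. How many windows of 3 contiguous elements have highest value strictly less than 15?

2

6 4 15 → max 15
4 15 17 → max 17
15 17 11 → max 17
17 11 19 → max 19
11 19 15 → max 19
19 15 15 → max 19
15 15 1 → max 15
15 1 15 → max 15
1 15 13 → max 15
15 13 4 → max 15
13 4 18 → max 18
4 18 7 → max 18
18 7 7 → max 18
7 7 11 → max 11  < 15 ✓
7 11 5 → max 11  < 15 ✓
2 windows satisfy the condition.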